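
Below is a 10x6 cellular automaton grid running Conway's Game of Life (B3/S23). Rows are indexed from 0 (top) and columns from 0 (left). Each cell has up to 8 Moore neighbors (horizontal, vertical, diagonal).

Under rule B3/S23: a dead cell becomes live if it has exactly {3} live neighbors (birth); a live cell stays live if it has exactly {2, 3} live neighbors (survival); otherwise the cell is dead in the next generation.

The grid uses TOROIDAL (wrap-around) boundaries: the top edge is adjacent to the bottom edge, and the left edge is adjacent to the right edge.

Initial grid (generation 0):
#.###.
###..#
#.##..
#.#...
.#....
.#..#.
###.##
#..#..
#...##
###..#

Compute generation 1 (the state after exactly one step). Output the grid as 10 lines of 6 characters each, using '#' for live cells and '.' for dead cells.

Answer: ....#.
......
...#..
#.##..
###...
...##.
..#.#.
..##..
..###.
..#...

Derivation:
Simulating step by step:
Generation 0 (given above): 30 live cells
Generation 1: 18 live cells
(generation 1 grid is the final answer)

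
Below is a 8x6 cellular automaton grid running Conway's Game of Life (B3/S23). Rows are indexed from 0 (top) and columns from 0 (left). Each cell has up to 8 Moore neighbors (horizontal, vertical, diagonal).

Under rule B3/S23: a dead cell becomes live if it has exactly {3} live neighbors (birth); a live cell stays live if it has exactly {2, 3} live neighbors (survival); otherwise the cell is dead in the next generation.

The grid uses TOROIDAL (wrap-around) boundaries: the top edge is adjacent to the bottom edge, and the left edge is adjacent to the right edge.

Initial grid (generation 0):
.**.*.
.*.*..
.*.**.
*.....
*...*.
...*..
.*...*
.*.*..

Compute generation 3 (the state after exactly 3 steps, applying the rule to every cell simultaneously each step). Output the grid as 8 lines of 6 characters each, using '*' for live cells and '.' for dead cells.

Simulating step by step:
Generation 0 (given above): 16 live cells
Generation 1: 22 live cells
**..*.
**....
**.**.
**.**.
.....*
*...**
*...*.
.*.**.
Generation 2: 18 live cells
...**.
...**.
...**.
.*.*..
.*.*..
*...*.
**....
.****.
Generation 3: 17 live cells
(generation 3 grid is the final answer)

Answer: .....*
..*..*
......
...*..
**.**.
*.*..*
*...*.
**..**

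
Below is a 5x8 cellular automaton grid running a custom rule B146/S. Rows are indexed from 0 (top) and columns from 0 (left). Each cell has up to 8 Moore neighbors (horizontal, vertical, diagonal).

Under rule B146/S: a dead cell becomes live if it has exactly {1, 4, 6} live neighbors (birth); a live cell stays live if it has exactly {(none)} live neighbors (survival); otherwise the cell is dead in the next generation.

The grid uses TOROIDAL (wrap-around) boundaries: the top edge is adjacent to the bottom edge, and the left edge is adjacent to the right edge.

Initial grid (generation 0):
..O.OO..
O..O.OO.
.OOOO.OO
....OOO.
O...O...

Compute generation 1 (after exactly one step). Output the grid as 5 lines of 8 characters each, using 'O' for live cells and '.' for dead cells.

Answer: ...O....
.O..O..O
........
.......O
..OO.O..

Derivation:
Simulating step by step:
Generation 0 (given above): 18 live cells
Generation 1: 8 live cells
(generation 1 grid is the final answer)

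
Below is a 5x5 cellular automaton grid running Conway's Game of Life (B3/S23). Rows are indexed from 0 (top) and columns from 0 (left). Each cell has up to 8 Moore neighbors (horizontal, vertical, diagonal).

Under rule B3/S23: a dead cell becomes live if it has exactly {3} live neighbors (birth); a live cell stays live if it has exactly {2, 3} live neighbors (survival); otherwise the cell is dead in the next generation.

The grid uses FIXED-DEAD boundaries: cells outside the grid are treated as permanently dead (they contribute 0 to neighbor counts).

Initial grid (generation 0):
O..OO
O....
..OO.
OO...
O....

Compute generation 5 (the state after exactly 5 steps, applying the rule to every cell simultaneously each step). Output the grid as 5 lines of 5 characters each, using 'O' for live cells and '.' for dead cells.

Answer: .O.O.
...O.
.OOO.
.....
.....

Derivation:
Simulating step by step:
Generation 0 (given above): 9 live cells
Generation 1: 10 live cells
.....
.OO.O
O.O..
OOO..
OO...
Generation 2: 7 live cells
.....
.OOO.
O....
..O..
O.O..
Generation 3: 5 live cells
..O..
.OO..
...O.
.....
.O...
Generation 4: 6 live cells
.OO..
.OOO.
..O..
.....
.....
Generation 5: 6 live cells
(generation 5 grid is the final answer)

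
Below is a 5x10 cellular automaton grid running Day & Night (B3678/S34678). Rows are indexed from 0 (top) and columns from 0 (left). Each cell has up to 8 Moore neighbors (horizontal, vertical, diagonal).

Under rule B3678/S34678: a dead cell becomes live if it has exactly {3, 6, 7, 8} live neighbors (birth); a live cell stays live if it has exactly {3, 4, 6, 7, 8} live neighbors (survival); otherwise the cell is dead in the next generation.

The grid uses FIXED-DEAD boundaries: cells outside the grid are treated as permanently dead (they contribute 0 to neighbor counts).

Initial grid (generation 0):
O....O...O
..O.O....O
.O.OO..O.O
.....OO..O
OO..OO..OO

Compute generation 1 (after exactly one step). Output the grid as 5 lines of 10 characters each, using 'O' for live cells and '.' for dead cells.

Answer: ..........
.O..OO....
..OOO.O...
OOOO.OOO.O
.....OO...

Derivation:
Simulating step by step:
Generation 0 (given above): 20 live cells
Generation 1: 17 live cells
(generation 1 grid is the final answer)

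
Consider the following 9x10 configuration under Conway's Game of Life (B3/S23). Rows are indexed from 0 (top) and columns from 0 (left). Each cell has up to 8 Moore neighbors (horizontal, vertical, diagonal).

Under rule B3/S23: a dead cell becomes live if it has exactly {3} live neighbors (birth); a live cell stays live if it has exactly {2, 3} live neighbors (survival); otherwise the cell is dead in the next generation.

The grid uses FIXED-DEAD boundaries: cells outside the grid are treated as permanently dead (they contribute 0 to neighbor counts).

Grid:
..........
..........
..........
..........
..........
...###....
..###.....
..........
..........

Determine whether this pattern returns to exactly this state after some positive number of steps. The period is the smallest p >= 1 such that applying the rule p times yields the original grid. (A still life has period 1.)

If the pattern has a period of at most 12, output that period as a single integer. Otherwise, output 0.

Simulating and comparing each generation to the original:
Gen 0 (original, given above): 6 live cells
Gen 1: 6 live cells, differs from original
Gen 2: 6 live cells, MATCHES original -> period = 2

Answer: 2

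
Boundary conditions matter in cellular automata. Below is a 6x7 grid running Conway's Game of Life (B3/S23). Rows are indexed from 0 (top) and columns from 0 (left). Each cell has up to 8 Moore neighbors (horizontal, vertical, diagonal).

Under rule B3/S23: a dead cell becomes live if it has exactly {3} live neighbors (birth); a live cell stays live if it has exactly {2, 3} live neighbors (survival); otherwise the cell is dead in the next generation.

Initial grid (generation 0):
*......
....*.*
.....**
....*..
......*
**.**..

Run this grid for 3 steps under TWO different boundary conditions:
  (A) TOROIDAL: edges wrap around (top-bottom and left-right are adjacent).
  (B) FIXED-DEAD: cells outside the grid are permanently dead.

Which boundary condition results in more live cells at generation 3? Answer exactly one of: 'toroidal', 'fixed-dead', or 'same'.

Under TOROIDAL boundary, generation 3:
..**...
..**...
..*...*
*...*.*
*...***
...***.
Population = 16

Under FIXED-DEAD boundary, generation 3:
.......
.......
.....**
....*.*
...***.
....**.
Population = 9

Comparison: toroidal=16, fixed-dead=9 -> toroidal

Answer: toroidal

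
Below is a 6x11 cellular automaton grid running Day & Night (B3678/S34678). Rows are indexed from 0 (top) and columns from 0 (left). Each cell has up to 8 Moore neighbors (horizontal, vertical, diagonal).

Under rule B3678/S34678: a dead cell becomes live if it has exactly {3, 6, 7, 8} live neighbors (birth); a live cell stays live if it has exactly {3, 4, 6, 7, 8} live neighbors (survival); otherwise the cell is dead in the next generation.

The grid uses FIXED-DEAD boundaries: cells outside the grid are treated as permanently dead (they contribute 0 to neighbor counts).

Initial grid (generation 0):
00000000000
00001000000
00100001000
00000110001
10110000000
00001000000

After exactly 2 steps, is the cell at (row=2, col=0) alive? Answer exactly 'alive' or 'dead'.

Simulating step by step:
Generation 0 (given above): 10 live cells
Generation 1: 8 live cells
00000000000
00000000000
00000110000
01110000000
00001100000
00010000000
Generation 2: 4 live cells
00000000000
00000000000
00100000000
00000010000
00001000000
00001000000

Cell (2,0) at generation 2: 0 -> dead

Answer: dead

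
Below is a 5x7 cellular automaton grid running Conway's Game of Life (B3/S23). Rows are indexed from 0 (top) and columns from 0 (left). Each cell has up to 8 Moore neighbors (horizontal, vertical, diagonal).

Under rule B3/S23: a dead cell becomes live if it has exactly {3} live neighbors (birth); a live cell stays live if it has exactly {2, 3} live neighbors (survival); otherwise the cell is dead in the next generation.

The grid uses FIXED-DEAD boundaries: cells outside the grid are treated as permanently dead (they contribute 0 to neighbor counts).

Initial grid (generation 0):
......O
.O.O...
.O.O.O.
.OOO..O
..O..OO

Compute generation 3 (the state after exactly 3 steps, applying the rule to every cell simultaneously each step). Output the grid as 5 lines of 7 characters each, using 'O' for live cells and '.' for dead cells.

Simulating step by step:
Generation 0 (given above): 13 live cells
Generation 1: 12 live cells
.......
....O..
OO.O...
.O.O..O
.OOO.OO
Generation 2: 12 live cells
.......
.......
OO.OO..
...O.OO
.O.OOOO
Generation 3: 10 live cells
(generation 3 grid is the final answer)

Answer: .......
.......
..OOOO.
OO....O
..OO..O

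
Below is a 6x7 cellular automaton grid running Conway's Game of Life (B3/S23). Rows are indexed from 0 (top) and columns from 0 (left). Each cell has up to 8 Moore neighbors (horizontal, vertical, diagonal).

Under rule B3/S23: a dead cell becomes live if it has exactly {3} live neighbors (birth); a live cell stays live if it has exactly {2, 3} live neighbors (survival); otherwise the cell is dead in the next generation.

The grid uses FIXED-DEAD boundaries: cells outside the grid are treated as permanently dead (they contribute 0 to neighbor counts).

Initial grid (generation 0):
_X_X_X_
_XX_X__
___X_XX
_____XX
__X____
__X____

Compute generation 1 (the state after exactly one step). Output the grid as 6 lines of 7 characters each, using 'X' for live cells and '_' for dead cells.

Simulating step by step:
Generation 0 (given above): 13 live cells
Generation 1: 11 live cells
(generation 1 grid is the final answer)

Answer: _X_XX__
_X____X
__XX__X
____XXX
_______
_______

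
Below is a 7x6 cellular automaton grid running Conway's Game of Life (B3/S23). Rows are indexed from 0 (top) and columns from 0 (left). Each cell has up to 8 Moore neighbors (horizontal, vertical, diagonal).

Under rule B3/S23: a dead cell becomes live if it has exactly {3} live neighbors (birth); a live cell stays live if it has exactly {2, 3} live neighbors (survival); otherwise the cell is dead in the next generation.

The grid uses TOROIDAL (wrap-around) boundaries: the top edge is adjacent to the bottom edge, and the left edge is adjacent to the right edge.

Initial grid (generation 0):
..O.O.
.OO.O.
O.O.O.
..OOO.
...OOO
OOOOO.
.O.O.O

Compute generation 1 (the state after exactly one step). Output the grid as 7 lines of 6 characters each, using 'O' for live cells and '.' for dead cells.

Simulating step by step:
Generation 0 (given above): 22 live cells
Generation 1: 11 live cells
(generation 1 grid is the final answer)

Answer: O...OO
..O.O.
....O.
.OO...
O.....
.O....
.....O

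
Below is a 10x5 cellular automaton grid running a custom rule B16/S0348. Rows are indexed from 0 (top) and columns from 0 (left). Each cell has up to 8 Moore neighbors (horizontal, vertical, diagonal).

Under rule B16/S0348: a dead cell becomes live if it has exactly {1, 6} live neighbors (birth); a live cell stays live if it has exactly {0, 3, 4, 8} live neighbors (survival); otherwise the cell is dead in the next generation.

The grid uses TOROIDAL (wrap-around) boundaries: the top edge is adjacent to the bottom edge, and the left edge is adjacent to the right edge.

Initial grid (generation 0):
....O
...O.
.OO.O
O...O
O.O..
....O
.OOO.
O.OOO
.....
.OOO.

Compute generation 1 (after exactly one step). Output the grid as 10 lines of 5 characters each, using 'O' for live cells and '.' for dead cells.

Answer: .....
...O.
....O
O...O
O.O..
.....
.OO..
..OOO
.....
.....

Derivation:
Simulating step by step:
Generation 0 (given above): 20 live cells
Generation 1: 11 live cells
(generation 1 grid is the final answer)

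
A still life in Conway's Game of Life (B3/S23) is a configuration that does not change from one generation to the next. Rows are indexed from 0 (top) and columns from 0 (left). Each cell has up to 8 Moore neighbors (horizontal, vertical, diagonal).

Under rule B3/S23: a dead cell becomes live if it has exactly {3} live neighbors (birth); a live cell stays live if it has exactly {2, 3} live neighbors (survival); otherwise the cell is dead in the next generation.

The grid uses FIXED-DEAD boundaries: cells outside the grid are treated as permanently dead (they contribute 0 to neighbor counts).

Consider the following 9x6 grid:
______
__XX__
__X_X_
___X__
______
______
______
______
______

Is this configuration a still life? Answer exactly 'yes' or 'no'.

Compute generation 1 and compare to generation 0 (given above):
Generation 1:
______
__XX__
__X_X_
___X__
______
______
______
______
______
The grids are IDENTICAL -> still life.

Answer: yes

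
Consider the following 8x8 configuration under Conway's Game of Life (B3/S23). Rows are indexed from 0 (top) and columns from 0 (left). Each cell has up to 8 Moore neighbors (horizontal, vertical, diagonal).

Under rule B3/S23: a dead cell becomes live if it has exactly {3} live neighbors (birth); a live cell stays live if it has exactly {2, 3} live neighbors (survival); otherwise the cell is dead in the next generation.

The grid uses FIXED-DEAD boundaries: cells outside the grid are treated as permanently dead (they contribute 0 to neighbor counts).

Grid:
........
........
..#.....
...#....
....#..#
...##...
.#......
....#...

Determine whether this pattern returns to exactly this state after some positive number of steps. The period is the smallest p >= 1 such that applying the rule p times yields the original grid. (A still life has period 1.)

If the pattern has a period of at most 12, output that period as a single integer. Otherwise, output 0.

Answer: 0

Derivation:
Simulating and comparing each generation to the original:
Gen 0 (original, given above): 8 live cells
Gen 1: 6 live cells, differs from original
Gen 2: 4 live cells, differs from original
Gen 3: 3 live cells, differs from original
Gen 4: 2 live cells, differs from original
Gen 5: 0 live cells, differs from original
Gen 6: 0 live cells, differs from original
Gen 7: 0 live cells, differs from original
Gen 8: 0 live cells, differs from original
Gen 9: 0 live cells, differs from original
Gen 10: 0 live cells, differs from original
Gen 11: 0 live cells, differs from original
Gen 12: 0 live cells, differs from original
No period found within 12 steps.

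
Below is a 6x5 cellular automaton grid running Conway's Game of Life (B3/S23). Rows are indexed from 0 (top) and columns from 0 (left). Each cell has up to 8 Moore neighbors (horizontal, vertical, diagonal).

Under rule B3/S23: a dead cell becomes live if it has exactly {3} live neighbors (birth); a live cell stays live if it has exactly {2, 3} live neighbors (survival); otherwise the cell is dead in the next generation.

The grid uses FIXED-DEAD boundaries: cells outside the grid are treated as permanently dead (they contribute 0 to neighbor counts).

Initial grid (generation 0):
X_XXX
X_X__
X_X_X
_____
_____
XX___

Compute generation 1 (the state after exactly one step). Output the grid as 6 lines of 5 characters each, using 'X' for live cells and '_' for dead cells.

Answer: __XX_
X_X_X
___X_
_____
_____
_____

Derivation:
Simulating step by step:
Generation 0 (given above): 11 live cells
Generation 1: 6 live cells
(generation 1 grid is the final answer)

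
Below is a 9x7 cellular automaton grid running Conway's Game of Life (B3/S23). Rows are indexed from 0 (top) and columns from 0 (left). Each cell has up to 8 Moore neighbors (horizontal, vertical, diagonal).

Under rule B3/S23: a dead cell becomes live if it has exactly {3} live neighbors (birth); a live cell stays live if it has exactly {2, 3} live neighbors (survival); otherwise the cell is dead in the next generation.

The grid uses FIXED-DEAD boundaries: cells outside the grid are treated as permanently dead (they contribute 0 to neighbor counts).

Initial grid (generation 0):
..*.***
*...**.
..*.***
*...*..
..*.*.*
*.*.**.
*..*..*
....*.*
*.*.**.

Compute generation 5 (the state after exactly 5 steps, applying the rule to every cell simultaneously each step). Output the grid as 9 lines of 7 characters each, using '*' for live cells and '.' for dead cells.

Simulating step by step:
Generation 0 (given above): 29 live cells
Generation 1: 22 live cells
...**.*
.*.....
.*....*
.*..*.*
....*..
..*.*.*
.*.*..*
.*..*.*
...***.
Generation 2: 17 live cells
.......
..*..*.
***..*.
.......
....*..
..*.*..
.*.**.*
......*
...***.
Generation 3: 14 live cells
.......
..*....
.**....
.*.....
...*...
..*.*..
..***..
..*...*
....**.
Generation 4: 15 live cells
.......
.**....
.**....
.*.....
..**...
..*.*..
.**.**.
..*....
.....*.
Generation 5: 19 live cells
(generation 5 grid is the final answer)

Answer: .......
.**....
*......
.*.*...
.***...
....**.
.**.**.
.*****.
.......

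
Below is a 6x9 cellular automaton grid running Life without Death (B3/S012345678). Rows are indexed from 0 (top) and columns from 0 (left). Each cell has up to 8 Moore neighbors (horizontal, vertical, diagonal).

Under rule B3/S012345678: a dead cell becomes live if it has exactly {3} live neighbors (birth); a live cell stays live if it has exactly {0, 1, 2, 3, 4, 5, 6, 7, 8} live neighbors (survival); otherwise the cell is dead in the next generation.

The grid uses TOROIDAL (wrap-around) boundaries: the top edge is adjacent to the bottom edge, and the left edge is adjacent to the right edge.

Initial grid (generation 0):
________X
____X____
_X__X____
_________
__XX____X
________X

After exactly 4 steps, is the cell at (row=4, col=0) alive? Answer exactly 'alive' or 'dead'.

Answer: alive

Derivation:
Simulating step by step:
Generation 0 (given above): 8 live cells
Generation 1: 12 live cells
________X
____X____
_X__X____
__XX_____
__XX____X
X______XX
Generation 2: 20 live cells
X______XX
____X____
_XX_X____
_XXXX____
XXXX___XX
X______XX
Generation 3: 29 live cells
X______XX
XX_XX___X
_XX_XX___
_XXXX___X
XXXXX__XX
X_X___XXX
Generation 4: 38 live cells
X_XX__XXX
XX_XXX_XX
_XX_XX__X
_XXXX__XX
XXXXXXXXX
X_X___XXX

Cell (4,0) at generation 4: 1 -> alive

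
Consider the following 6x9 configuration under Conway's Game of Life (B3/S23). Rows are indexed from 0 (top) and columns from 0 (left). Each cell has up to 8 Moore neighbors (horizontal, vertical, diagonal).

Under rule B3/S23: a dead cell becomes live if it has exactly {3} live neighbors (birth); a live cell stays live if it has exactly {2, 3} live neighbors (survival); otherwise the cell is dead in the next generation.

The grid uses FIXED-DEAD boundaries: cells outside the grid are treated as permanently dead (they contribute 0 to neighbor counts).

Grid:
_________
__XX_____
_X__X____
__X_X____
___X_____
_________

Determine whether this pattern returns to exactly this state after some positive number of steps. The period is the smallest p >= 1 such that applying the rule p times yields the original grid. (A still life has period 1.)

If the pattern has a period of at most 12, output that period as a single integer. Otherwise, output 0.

Answer: 1

Derivation:
Simulating and comparing each generation to the original:
Gen 0 (original, given above): 7 live cells
Gen 1: 7 live cells, MATCHES original -> period = 1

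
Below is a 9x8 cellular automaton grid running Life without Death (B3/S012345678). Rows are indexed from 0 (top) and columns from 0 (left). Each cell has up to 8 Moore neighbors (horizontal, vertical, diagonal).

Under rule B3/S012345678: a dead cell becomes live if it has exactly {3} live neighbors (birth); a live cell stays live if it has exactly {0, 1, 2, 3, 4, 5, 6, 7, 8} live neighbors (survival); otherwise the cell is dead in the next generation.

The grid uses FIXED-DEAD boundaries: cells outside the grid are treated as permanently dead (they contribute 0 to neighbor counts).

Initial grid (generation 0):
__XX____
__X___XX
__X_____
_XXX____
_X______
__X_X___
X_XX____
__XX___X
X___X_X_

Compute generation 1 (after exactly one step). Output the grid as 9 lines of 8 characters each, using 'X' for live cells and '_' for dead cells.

Simulating step by step:
Generation 0 (given above): 21 live cells
Generation 1: 25 live cells
(generation 1 grid is the final answer)

Answer: __XX____
_XX___XX
__X_____
_XXX____
_X______
__X_X___
X_XXX___
__XXX__X
X__XX_X_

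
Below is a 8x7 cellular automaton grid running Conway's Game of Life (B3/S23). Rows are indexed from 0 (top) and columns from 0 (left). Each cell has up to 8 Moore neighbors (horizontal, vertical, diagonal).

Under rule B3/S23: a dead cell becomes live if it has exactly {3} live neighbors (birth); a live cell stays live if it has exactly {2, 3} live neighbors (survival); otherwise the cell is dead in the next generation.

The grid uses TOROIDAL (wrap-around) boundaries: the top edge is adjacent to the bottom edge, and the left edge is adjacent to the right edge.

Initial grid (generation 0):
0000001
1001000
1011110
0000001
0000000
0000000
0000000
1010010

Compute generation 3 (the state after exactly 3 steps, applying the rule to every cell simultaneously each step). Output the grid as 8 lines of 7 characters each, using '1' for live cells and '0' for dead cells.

Simulating step by step:
Generation 0 (given above): 12 live cells
Generation 1: 19 live cells
1100001
1111010
1111110
0001111
0000000
0000000
0000000
0000001
Generation 2: 8 live cells
0000010
0000010
0000000
1100001
0000110
0000000
0000000
0000001
Generation 3: 10 live cells
(generation 3 grid is the final answer)

Answer: 0000011
0000000
1000001
1000011
1000011
0000000
0000000
0000000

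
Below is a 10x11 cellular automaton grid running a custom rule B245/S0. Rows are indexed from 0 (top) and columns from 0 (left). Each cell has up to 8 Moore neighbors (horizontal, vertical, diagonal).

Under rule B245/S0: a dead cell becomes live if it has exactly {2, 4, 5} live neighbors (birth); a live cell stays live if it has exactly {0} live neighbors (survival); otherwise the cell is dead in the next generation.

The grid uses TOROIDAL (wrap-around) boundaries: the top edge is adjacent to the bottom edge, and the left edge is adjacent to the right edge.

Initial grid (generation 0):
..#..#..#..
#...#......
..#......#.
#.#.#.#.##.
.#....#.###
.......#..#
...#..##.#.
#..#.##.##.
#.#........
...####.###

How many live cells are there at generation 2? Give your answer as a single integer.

Answer: 35

Derivation:
Simulating step by step:
Generation 0 (given above): 39 live cells
Generation 1: 45 live cells
##.##....#.
#.#..#..###
##.##..#..#
.#..#..#..#
#.##...#...
..#..##.##.
#.#.....#.#
.......#..#
...########
#..........
Generation 2: 35 live cells
.....#.....
...##.##...
..#.....##.
..##.#...#.
.#....#.#..
.#.##..#..#
...#.#.#.#.
###...#.#..
...........
...###..###
Population at generation 2: 35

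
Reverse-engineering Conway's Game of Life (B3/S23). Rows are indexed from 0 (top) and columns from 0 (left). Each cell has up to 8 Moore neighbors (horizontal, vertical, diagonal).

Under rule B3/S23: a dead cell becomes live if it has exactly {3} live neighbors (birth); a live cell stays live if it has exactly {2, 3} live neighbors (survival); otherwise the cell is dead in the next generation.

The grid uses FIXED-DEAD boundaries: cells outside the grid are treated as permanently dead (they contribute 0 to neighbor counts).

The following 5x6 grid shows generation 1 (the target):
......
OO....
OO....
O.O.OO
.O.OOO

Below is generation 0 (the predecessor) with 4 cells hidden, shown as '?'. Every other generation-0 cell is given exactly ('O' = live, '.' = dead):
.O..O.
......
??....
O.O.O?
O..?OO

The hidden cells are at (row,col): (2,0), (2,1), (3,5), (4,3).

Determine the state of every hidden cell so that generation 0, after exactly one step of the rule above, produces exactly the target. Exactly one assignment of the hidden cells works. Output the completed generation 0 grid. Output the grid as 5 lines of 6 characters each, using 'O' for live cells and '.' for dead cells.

Answer: .O..O.
......
OO....
O.O.O.
O..OOO

Derivation:
Hidden generation-0 cells (in order): (2,0), (2,1), (3,5), (4,3).
A hidden cell only influences target cells in its own 3x3 neighborhood. Try each of the 2^4 = 16 assignments, step the completed generation 0 forward once under B3/S23, and compare with the target:
  (2,0)=. (2,1)=. (3,5)=. (4,3)=. -> step gives (1,0)='.' but target has 'O' -> reject
  (2,0)=. (2,1)=. (3,5)=. (4,3)=O -> step gives (1,0)='.' but target has 'O' -> reject
  (2,0)=. (2,1)=. (3,5)=O (4,3)=. -> step gives (1,0)='.' but target has 'O' -> reject
  (2,0)=. (2,1)=. (3,5)=O (4,3)=O -> step gives (1,0)='.' but target has 'O' -> reject
  (2,0)=. (2,1)=O (3,5)=. (4,3)=. -> step gives (1,0)='.' but target has 'O' -> reject
  (2,0)=. (2,1)=O (3,5)=. (4,3)=O -> step gives (1,0)='.' but target has 'O' -> reject
  (2,0)=. (2,1)=O (3,5)=O (4,3)=. -> step gives (1,0)='.' but target has 'O' -> reject
  (2,0)=. (2,1)=O (3,5)=O (4,3)=O -> step gives (1,0)='.' but target has 'O' -> reject
  (2,0)=O (2,1)=. (3,5)=. (4,3)=. -> step gives (1,0)='.' but target has 'O' -> reject
  (2,0)=O (2,1)=. (3,5)=. (4,3)=O -> step gives (1,0)='.' but target has 'O' -> reject
  (2,0)=O (2,1)=. (3,5)=O (4,3)=. -> step gives (1,0)='.' but target has 'O' -> reject
  (2,0)=O (2,1)=. (3,5)=O (4,3)=O -> step gives (1,0)='.' but target has 'O' -> reject
  (2,0)=O (2,1)=O (3,5)=. (4,3)=. -> step gives (3,2)='.' but target has 'O' -> reject
  (2,0)=O (2,1)=O (3,5)=. (4,3)=O -> step reproduces the target at every cell -> ACCEPT
  (2,0)=O (2,1)=O (3,5)=O (4,3)=. -> step gives (3,2)='.' but target has 'O' -> reject
  (2,0)=O (2,1)=O (3,5)=O (4,3)=O -> step gives (3,4)='.' but target has 'O' -> reject
Unique solution: (2,0)=live, (2,1)=live, (3,5)=dead, (4,3)=live.
Check: live-neighbor counts of every cell in the completed generation 0:
101101
332111
232211
352433
132332
Applying B3/S23 to generation 0 with these counts gives:
......
OO....
OO....
O.O.OO
.O.OOO
which matches the target exactly.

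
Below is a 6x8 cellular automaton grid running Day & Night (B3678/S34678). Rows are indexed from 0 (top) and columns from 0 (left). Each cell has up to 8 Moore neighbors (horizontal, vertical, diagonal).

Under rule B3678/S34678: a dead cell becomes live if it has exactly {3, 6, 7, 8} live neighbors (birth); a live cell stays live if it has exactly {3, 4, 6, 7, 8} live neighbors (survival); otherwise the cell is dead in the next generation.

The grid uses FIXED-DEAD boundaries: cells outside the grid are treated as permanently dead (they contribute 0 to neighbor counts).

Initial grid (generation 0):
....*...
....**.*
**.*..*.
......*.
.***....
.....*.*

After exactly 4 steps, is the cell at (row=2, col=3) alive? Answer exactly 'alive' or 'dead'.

Simulating step by step:
Generation 0 (given above): 14 live cells
Generation 1: 12 live cells
.....*..
...****.
....*.**
*..*....
......*.
..*.....
Generation 2: 10 live cells
.....**.
....*.**
....*.*.
.....***
........
........
Generation 3: 10 live cells
.....***
.....***
.....*..
.....**.
......*.
........
Generation 4: 13 live cells
.....*.*
....****
....****
.....**.
.....*..
........

Cell (2,3) at generation 4: 0 -> dead

Answer: dead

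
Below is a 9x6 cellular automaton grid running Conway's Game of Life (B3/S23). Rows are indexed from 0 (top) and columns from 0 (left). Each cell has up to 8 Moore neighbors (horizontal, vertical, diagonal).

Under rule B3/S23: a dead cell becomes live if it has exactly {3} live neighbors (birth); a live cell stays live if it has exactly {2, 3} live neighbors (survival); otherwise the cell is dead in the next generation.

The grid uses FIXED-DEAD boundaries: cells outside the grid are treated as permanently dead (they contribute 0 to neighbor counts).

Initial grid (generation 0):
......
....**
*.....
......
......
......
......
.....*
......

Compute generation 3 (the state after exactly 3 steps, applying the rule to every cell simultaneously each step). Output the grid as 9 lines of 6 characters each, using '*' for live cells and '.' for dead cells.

Answer: ......
......
......
......
......
......
......
......
......

Derivation:
Simulating step by step:
Generation 0 (given above): 4 live cells
Generation 1: 0 live cells
......
......
......
......
......
......
......
......
......
Generation 2: 0 live cells
......
......
......
......
......
......
......
......
......
Generation 3: 0 live cells
(generation 3 grid is the final answer)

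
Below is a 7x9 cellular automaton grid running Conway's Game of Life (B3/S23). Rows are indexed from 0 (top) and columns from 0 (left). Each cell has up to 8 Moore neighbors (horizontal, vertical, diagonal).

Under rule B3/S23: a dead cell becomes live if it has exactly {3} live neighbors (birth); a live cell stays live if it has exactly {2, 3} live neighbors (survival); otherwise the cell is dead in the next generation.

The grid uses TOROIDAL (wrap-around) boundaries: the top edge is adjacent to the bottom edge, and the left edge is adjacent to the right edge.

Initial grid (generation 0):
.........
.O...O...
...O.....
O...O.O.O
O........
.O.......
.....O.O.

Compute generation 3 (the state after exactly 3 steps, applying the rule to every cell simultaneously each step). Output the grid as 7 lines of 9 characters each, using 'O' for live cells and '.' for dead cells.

Answer: .........
.........
.........
........O
O........
O........
.........

Derivation:
Simulating step by step:
Generation 0 (given above): 11 live cells
Generation 1: 9 live cells
......O..
.........
O...OO...
O.......O
OO......O
.........
.........
Generation 2: 6 live cells
.........
.....O...
O.......O
.........
.O......O
O........
.........
Generation 3: 3 live cells
(generation 3 grid is the final answer)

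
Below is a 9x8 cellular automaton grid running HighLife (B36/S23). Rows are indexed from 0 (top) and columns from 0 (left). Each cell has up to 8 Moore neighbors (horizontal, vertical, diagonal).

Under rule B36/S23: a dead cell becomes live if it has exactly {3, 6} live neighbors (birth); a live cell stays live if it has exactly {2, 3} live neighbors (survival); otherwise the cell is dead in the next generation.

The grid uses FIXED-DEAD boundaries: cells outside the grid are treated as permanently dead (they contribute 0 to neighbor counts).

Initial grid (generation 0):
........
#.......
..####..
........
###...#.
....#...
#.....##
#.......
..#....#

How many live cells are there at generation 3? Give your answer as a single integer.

Simulating step by step:
Generation 0 (given above): 16 live cells
Generation 1: 14 live cells
........
...##...
...##...
....##..
.#......
#....###
........
.#....##
........
Generation 2: 8 live cells
........
...##...
........
...###..
....#...
......#.
.....#..
........
........
Generation 3: 7 live cells
........
........
.....#..
...###..
...##...
.....#..
........
........
........
Population at generation 3: 7

Answer: 7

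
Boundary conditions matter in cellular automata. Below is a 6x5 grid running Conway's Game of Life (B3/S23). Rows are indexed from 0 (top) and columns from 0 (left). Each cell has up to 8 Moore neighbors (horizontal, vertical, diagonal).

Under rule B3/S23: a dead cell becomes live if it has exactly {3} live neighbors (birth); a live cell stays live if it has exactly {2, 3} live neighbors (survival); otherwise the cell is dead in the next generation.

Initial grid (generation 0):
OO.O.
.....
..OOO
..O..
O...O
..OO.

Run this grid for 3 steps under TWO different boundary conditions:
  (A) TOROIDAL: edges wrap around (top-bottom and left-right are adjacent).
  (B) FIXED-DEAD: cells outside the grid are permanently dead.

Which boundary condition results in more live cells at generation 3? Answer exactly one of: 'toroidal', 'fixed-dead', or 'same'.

Answer: toroidal

Derivation:
Under TOROIDAL boundary, generation 3:
.OO.O
.O...
.O.O.
O....
O...O
O..OO
Population = 12

Under FIXED-DEAD boundary, generation 3:
.....
...O.
...O.
.....
.....
.....
Population = 2

Comparison: toroidal=12, fixed-dead=2 -> toroidal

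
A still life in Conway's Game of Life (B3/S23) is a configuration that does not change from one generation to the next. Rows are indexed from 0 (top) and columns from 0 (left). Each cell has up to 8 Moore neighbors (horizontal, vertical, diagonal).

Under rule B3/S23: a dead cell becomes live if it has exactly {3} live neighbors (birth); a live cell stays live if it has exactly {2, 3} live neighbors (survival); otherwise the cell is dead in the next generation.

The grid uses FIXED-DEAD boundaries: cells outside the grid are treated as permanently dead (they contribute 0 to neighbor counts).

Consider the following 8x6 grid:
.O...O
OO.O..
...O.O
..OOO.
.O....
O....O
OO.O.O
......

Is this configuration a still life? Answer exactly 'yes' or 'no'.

Answer: no

Derivation:
Compute generation 1 and compare to generation 0 (given above):
Generation 1:
OOO...
OO....
.O....
..OOO.
.OOOO.
O.O.O.
OO..O.
......
Cell (0,0) differs: gen0=0 vs gen1=1 -> NOT a still life.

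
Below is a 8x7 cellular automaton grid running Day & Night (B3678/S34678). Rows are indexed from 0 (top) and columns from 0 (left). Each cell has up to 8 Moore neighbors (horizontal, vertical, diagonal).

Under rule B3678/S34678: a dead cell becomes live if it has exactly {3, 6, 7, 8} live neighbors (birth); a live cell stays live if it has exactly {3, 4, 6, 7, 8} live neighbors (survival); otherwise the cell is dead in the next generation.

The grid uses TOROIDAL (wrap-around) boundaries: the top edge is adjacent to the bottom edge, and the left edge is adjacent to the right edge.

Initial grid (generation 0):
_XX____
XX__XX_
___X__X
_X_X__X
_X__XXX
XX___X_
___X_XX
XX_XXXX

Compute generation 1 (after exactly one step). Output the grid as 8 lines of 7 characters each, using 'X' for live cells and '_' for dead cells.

Simulating step by step:
Generation 0 (given above): 27 live cells
Generation 1: 26 live cells
(generation 1 grid is the final answer)

Answer: X_X____
XX_X__X
_X____X
______X
XX__XXX
X_X___X
X___X_X
XX_XXXX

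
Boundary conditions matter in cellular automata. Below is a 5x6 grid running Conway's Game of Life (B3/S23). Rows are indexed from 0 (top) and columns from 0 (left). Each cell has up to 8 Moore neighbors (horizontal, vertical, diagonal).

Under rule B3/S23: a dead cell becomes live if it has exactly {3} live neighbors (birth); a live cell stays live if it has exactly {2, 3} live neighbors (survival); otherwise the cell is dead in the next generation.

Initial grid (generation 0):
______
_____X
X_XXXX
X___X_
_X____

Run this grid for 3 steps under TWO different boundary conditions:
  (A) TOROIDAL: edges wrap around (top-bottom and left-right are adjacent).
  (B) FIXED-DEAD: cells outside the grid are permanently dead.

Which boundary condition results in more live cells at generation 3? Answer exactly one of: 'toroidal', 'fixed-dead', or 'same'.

Under TOROIDAL boundary, generation 3:
XX___X
XXXXXX
______
__XXX_
______
Population = 12

Under FIXED-DEAD boundary, generation 3:
______
__X___
_X___X
_X_X_X
__XXX_
Population = 9

Comparison: toroidal=12, fixed-dead=9 -> toroidal

Answer: toroidal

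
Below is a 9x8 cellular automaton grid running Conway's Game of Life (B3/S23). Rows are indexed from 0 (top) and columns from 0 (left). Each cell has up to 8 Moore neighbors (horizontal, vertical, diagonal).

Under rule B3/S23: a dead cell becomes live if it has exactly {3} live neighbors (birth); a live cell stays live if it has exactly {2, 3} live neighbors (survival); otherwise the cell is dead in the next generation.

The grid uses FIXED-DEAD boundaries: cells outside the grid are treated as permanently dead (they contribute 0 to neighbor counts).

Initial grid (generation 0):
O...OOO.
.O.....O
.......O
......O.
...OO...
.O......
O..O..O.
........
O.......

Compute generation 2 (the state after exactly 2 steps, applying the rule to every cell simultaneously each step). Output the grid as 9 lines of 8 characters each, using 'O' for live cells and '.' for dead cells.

Simulating step by step:
Generation 0 (given above): 15 live cells
Generation 1: 9 live cells
.....OO.
.....O.O
......OO
........
........
..OOO...
........
........
........
Generation 2: 9 live cells
(generation 2 grid is the final answer)

Answer: .....OO.
.....O.O
......OO
........
...O....
...O....
...O....
........
........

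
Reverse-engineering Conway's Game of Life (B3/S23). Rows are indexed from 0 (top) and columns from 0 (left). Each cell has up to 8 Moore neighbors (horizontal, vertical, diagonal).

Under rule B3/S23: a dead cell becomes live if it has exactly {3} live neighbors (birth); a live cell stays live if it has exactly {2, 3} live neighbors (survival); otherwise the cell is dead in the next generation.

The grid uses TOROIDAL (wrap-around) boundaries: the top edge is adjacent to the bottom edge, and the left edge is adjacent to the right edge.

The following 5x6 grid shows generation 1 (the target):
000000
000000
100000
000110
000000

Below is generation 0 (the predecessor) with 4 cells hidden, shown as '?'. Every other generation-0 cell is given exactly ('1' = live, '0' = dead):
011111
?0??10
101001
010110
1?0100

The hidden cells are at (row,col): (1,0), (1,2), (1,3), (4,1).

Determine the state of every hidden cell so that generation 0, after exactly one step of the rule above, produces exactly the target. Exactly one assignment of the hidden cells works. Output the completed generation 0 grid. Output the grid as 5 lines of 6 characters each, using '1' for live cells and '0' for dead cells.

Hidden generation-0 cells (in order): (1,0), (1,2), (1,3), (4,1).
A hidden cell only influences target cells in its own 3x3 neighborhood. Try each of the 2^4 = 16 assignments, step the completed generation 0 forward once under B3/S23, and compare with the target:
  (1,0)=0 (1,2)=0 (1,3)=0 (4,1)=0 -> step gives (0,0)='1' but target has '0' -> reject
  (1,0)=0 (1,2)=0 (1,3)=0 (4,1)=1 -> step gives (0,1)='1' but target has '0' -> reject
  (1,0)=0 (1,2)=0 (1,3)=1 (4,1)=0 -> step gives (0,0)='1' but target has '0' -> reject
  (1,0)=0 (1,2)=0 (1,3)=1 (4,1)=1 -> step gives (0,1)='1' but target has '0' -> reject
  (1,0)=0 (1,2)=1 (1,3)=0 (4,1)=0 -> step gives (0,0)='1' but target has '0' -> reject
  (1,0)=0 (1,2)=1 (1,3)=0 (4,1)=1 -> step gives (0,5)='1' but target has '0' -> reject
  (1,0)=0 (1,2)=1 (1,3)=1 (4,1)=0 -> step gives (0,0)='1' but target has '0' -> reject
  (1,0)=0 (1,2)=1 (1,3)=1 (4,1)=1 -> step gives (0,5)='1' but target has '0' -> reject
  (1,0)=1 (1,2)=0 (1,3)=0 (4,1)=0 -> step gives (0,1)='1' but target has '0' -> reject
  (1,0)=1 (1,2)=0 (1,3)=0 (4,1)=1 -> step gives (2,2)='1' but target has '0' -> reject
  (1,0)=1 (1,2)=0 (1,3)=1 (4,1)=0 -> step gives (0,1)='1' but target has '0' -> reject
  (1,0)=1 (1,2)=0 (1,3)=1 (4,1)=1 -> step gives (2,2)='1' but target has '0' -> reject
  (1,0)=1 (1,2)=1 (1,3)=0 (4,1)=0 -> step gives (2,2)='1' but target has '0' -> reject
  (1,0)=1 (1,2)=1 (1,3)=0 (4,1)=1 -> step gives (2,2)='1' but target has '0' -> reject
  (1,0)=1 (1,2)=1 (1,3)=1 (4,1)=0 -> step gives (3,1)='1' but target has '0' -> reject
  (1,0)=1 (1,2)=1 (1,3)=1 (4,1)=1 -> step reproduces the target at every cell -> ACCEPT
Unique solution: (1,0)=live, (1,2)=live, (1,3)=live, (4,1)=live.
Check: live-neighbor counts of every cell in the completed generation 0:
556654
465656
354654
545334
447564
Applying B3/S23 to generation 0 with these counts gives:
000000
000000
100000
000110
000000
which matches the target exactly.

Answer: 011111
101110
101001
010110
110100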